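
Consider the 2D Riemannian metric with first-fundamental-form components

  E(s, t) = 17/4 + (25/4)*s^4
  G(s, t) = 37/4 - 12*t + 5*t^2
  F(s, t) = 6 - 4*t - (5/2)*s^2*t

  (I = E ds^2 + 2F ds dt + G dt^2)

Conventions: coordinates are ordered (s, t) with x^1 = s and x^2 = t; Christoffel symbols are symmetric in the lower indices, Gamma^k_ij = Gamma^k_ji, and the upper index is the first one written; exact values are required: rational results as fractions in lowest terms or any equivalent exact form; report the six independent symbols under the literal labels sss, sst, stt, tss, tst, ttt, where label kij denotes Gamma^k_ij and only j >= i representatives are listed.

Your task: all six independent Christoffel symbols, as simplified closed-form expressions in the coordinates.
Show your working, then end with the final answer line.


E = 17/4 + (25/4)*s^4; F = 6 - 4*t - (5/2)*s^2*t; G = 37/4 - 12*t + 5*t^2
Gamma^k_ij = (1/2) g^{kl} (d_i g_jl + d_j g_il - d_l g_ij), with g^inv = (1/(EG-F^2)) [[G, -F], [-F, E]]
first partials: E_s = 25*s^3, E_t = 0, F_s = -5*s*t, F_t = -4 - (5/2)*s^2, G_s = 0, G_t = -12 + 10*t
D = EG - F^2 = 53/16 - 3*t + (21/4)*t^2 + 30*s^2*t - 20*s^2*t^2 + (925/16)*s^4 - 75*s^4*t + 25*s^4*t^2
expanded: Gamma^s_ss = (G E_s - 2F F_s + F E_t)/(2D), Gamma^s_st = (G E_t - F G_s)/(2D), Gamma^s_tt = (2G F_t - G G_s - F G_t)/(2D), Gamma^t_ss = (2E F_s - E E_t - F E_s)/(2D), Gamma^t_st = (E G_s - F E_t)/(2D), Gamma^t_tt = (E G_t - 2F F_t + F G_s)/(2D); substitute and cancel common factors

Answer: Gamma_sss = (800*s^3*t^2 - 2400*s^3*t + 1850*s^3 - 320*s*t^2 + 480*s*t)/(400*s^4*t^2 - 1200*s^4*t + 925*s^4 - 320*s^2*t^2 + 480*s^2*t + 84*t^2 - 48*t + 53), Gamma_sst = 0, Gamma_stt = (240*s^2*t - 370*s^2 - 96*t - 16)/(400*s^4*t^2 - 1200*s^4*t + 925*s^4 - 320*s^2*t^2 + 480*s^2*t + 84*t^2 - 48*t + 53), Gamma_tss = (800*s^3*t - 1200*s^3 - 340*s*t)/(400*s^4*t^2 - 1200*s^4*t + 925*s^4 - 320*s^2*t^2 + 480*s^2*t + 84*t^2 - 48*t + 53), Gamma_tst = 0, Gamma_ttt = (400*s^4*t - 600*s^4 - 320*s^2*t + 240*s^2 + 84*t - 24)/(400*s^4*t^2 - 1200*s^4*t + 925*s^4 - 320*s^2*t^2 + 480*s^2*t + 84*t^2 - 48*t + 53)


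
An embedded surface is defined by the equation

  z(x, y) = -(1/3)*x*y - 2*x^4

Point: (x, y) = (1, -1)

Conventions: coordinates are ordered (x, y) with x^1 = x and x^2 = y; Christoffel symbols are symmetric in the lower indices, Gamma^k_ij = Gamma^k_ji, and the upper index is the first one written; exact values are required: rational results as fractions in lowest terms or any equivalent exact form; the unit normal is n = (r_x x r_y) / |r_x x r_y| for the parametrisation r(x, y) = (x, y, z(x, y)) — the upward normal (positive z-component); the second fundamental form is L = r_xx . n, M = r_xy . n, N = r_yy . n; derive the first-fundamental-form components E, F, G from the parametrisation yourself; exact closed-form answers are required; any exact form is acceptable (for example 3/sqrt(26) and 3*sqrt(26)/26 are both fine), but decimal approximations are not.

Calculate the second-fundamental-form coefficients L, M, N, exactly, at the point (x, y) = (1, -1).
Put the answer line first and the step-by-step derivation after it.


Answer: L = -72*sqrt(11)/77, M = -sqrt(11)/77, N = 0

z_x = -23/3, z_y = -1/3, z_xx = -24, z_xy = -1/3, z_yy = 0
E = 538/9, F = 23/9, G = 10/9; answer radicand W^2 = 539/9
unnormalised second-form numerators: l = -24, m = -1/3, n = 0; L = l/sqrt(539/9), and similarly M = m/sqrt(W^2), N = n/sqrt(W^2)


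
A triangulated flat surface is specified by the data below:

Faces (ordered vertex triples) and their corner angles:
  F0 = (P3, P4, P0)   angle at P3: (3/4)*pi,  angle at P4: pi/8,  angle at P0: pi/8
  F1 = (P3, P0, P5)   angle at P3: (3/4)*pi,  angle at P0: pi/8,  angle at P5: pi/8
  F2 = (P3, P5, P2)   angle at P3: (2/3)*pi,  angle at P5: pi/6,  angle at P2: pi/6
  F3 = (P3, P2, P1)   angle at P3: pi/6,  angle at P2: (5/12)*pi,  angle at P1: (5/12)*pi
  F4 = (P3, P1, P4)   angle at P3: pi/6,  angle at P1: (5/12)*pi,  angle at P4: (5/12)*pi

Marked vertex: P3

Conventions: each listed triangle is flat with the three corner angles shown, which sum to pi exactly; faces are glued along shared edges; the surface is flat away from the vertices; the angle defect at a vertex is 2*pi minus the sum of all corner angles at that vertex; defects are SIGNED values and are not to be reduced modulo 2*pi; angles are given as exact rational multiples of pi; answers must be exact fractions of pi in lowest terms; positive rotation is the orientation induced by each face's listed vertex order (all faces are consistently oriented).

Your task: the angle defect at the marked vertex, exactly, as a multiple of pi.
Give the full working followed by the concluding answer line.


Sum of corner angles at P3: (5/2)*pi
defect = 2*pi - (5/2)*pi

Answer: defect(P3) = -pi/2


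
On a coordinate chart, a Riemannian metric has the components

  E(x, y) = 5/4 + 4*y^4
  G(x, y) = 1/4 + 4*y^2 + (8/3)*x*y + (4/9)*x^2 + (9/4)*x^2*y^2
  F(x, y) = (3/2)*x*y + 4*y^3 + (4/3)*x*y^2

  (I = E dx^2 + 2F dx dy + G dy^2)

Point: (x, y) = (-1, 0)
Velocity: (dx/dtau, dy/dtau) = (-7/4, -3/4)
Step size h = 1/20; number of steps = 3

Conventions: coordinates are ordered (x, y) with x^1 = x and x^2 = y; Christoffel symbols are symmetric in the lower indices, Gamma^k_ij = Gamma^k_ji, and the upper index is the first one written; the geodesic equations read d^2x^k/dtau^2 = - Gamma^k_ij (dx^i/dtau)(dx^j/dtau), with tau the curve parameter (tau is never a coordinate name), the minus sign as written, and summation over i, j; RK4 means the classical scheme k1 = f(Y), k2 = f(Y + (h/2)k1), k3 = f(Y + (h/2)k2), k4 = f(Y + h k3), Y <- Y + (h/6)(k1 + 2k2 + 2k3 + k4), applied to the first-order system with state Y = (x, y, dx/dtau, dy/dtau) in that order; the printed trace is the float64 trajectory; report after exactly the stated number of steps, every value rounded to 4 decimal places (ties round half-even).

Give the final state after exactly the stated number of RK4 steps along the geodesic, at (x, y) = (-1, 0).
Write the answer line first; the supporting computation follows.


Answer: x = -1.2598, y = -0.0873, dx/dtau = -1.7267, dy/dtau = -0.4467

f(Y) = (dx/dtau, dy/dtau, -Gamma^x_ij Y'^i Y'^j, -Gamma^y_ij Y'^i Y'^j) with the Gammas evaluated at the stage position; h = 0.050000; intermediate values shown to 6 dp
step 0: x = -1.0000, y = 0.0000, dx/dtau = -1.7500, dy/dtau = -0.7500
step 1:
  k1: at (x, y) = (-1.000000, 0.000000), (dx/dtau, dy/dtau) = (-1.750000, -0.750000); Gamma_xxx = 0.000000, Gamma_xxy = 0.000000, Gamma_xyy = -0.844444, Gamma_yxx = 0.000000, Gamma_yxy = -0.640000, Gamma_yyy = -1.920000; k1 = (-1.750000, -0.750000, 0.475000, 2.760000)
  k2: at (x, y) = (-1.043750, -0.018750), (dx/dtau, dy/dtau) = (-1.738125, -0.681000); Gamma_xxx = 0.000808, Gamma_xxy = 0.014297, Gamma_xyy = -0.772002, Gamma_yxx = -0.035031, Gamma_yxy = -0.621484, Gamma_yyy = -1.889789; k2 = (-1.738125, -0.681000, 0.321738, 2.453497)
  k3: at (x, y) = (-1.043453, -0.017025), (dx/dtau, dy/dtau) = (-1.741957, -0.688663); Gamma_xxx = 0.000673, Gamma_xxy = 0.013027, Gamma_xyy = -0.782091, Gamma_yxx = -0.032087, Gamma_yxy = -0.622459, Gamma_yyy = -1.890528; k3 = (-1.741957, -0.688663, 0.337613, 2.487389)
  k4: at (x, y) = (-1.087098, -0.034433), (dx/dtau, dy/dtau) = (-1.733119, -0.625631); Gamma_xxx = 0.002452, Gamma_xxy = 0.025964, Gamma_xyy = -0.707049, Gamma_yxx = -0.056487, Gamma_yxy = -0.604082, Gamma_yyy = -1.857845; k4 = (-1.733119, -0.625631, 0.213078, 2.206859)
  Y <- Y + (h/6)(k1 + 2k2 + 2k3 + k4): x = -1.0870, y = -0.0343, dx/dtau = -1.7333, dy/dtau = -0.6263
step 2:
  k1: at (x, y) = (-1.087027, -0.034291), (dx/dtau, dy/dtau) = (-1.733277, -0.626261); Gamma_xxx = 0.002434, Gamma_xxy = 0.025865, Gamma_xyy = -0.707909, Gamma_yxx = -0.056299, Gamma_yxy = -0.604170, Gamma_yyy = -1.857937; k1 = (-1.733277, -0.626261, 0.214179, 2.209458)
  k2: at (x, y) = (-1.130359, -0.049948), (dx/dtau, dy/dtau) = (-1.727922, -0.571025); Gamma_xxx = 0.004633, Gamma_xxy = 0.036956, Gamma_xyy = -0.634281, Gamma_yxx = -0.072009, Gamma_yxy = -0.586757, Gamma_yyy = -1.825842; k2 = (-1.727922, -0.571025, 0.120058, 1.968242)
  k3: at (x, y) = (-1.130225, -0.048567), (dx/dtau, dy/dtau) = (-1.730275, -0.577055); Gamma_xxx = 0.004419, Gamma_xxy = 0.036076, Gamma_xyy = -0.643614, Gamma_yxx = -0.070522, Gamma_yxy = -0.587458, Gamma_yyy = -1.826339; k3 = (-1.730275, -0.577055, 0.129048, 1.992403)
  k4: at (x, y) = (-1.173541, -0.063144), (dx/dtau, dy/dtau) = (-1.726824, -0.526641); Gamma_xxx = 0.006730, Gamma_xxy = 0.045837, Gamma_xyy = -0.569550, Gamma_yxx = -0.080961, Gamma_yxy = -0.570825, Gamma_yyy = -1.795759; k4 = (-1.726824, -0.526641, 0.054529, 1.777710)
  Y <- Y + (h/6)(k1 + 2k2 + 2k3 + k4): x = -1.1735, y = -0.0630, dx/dtau = -1.7269, dy/dtau = -0.5270
step 3:
  k1: at (x, y) = (-1.173498, -0.063033), (dx/dtau, dy/dtau) = (-1.726886, -0.527024); Gamma_xxx = 0.006711, Gamma_xxy = 0.045772, Gamma_xyy = -0.570320, Gamma_yxx = -0.080869, Gamma_yxy = -0.570886, Gamma_yyy = -1.795810; k1 = (-1.726886, -0.527024, 0.055081, 1.779096)
  k2: at (x, y) = (-1.216670, -0.076209), (dx/dtau, dy/dtau) = (-1.725509, -0.482547); Gamma_xxx = 0.008897, Gamma_xxy = 0.053980, Gamma_xyy = -0.498944, Gamma_yxx = -0.086970, Gamma_yxy = -0.555345, Gamma_yyy = -1.767566; k2 = (-1.725509, -0.482547, -0.000202, 1.595325)
  k3: at (x, y) = (-1.216636, -0.075097), (dx/dtau, dy/dtau) = (-1.726891, -0.487141); Gamma_xxx = 0.008703, Gamma_xxy = 0.053405, Gamma_xyy = -0.507342, Gamma_yxx = -0.086211, Gamma_yxy = -0.555840, Gamma_yyy = -1.767738; k3 = (-1.726891, -0.487141, 0.004589, 1.611779)
  k4: at (x, y) = (-1.259843, -0.087391), (dx/dtau, dy/dtau) = (-1.726656, -0.446435); Gamma_xxx = 0.010732, Gamma_xxy = 0.060499, Gamma_xyy = -0.436544, Gamma_yxx = -0.089659, Gamma_yxy = -0.541116, Gamma_yyy = -1.741691; k4 = (-1.726656, -0.446435, -0.038261, 1.448658)
  Y <- Y + (h/6)(k1 + 2k2 + 2k3 + k4): x = -1.2598, y = -0.0873, dx/dtau = -1.7267, dy/dtau = -0.4467


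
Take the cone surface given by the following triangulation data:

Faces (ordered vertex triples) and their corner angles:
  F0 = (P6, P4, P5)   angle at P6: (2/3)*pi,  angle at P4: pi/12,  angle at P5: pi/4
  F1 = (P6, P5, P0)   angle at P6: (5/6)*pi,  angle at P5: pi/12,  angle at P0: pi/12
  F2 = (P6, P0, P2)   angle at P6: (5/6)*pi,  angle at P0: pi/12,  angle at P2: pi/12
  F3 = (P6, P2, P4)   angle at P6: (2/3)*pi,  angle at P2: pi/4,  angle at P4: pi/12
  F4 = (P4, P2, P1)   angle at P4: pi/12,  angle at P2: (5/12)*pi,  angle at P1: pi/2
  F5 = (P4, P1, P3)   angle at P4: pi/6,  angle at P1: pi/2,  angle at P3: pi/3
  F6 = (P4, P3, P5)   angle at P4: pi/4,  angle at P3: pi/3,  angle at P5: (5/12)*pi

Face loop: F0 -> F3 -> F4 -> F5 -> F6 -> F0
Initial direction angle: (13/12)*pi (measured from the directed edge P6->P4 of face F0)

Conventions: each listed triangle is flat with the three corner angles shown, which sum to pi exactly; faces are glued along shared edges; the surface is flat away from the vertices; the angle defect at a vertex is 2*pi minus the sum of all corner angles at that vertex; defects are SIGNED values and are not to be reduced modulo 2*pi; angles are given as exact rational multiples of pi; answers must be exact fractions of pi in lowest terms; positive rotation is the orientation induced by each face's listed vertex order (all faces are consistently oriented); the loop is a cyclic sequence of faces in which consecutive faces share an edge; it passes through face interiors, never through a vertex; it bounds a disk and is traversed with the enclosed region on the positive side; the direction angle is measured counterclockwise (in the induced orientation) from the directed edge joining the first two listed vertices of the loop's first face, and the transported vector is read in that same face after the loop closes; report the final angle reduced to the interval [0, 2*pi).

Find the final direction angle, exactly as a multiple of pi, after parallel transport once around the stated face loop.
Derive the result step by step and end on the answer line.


enclosed vertex P4: corner angles sum to (2/3)*pi, defect = 2*pi - (2/3)*pi = (4/3)*pi
transport around the loop rotates by the sum of enclosed defects; add to the initial angle mod 2*pi
final angle = (13/12)*pi + (4/3)*pi = (5/12)*pi (mod 2*pi)

Answer: final direction angle = (5/12)*pi


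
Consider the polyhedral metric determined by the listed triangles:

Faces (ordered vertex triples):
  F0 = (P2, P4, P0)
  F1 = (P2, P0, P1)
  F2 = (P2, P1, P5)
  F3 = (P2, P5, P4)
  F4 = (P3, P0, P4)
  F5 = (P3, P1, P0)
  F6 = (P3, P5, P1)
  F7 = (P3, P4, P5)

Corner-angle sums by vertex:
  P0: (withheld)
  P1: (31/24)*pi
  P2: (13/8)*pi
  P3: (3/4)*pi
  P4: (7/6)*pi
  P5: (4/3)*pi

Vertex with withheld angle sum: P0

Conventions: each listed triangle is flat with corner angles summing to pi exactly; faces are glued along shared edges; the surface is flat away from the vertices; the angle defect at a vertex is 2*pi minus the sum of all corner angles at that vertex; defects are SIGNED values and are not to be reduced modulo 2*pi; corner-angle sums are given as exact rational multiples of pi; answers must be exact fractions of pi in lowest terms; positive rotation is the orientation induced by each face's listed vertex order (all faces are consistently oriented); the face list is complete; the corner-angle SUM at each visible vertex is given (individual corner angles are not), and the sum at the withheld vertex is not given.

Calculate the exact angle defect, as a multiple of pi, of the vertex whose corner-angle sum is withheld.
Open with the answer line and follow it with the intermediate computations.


Answer: defect(P0) = pi/6

V = 6, E = 12, F = 8; chi = V - E + F = 2
Gauss-Bonnet: total defect = 2*pi*chi = 4*pi; visible defects sum to (23/6)*pi


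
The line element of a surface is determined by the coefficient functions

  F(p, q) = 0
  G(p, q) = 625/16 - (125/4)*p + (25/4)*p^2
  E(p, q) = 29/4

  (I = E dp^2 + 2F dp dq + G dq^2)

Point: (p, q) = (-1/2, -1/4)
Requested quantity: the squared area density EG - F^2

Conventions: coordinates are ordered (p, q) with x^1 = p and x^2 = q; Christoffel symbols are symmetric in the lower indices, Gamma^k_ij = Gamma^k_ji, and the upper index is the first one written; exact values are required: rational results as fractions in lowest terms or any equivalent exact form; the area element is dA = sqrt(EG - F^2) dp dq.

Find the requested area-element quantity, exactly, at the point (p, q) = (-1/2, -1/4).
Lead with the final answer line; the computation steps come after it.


Answer: EG - F^2 = 6525/16

E = 29/4, F = 0, G = 225/4; EG - F^2 = 6525/16


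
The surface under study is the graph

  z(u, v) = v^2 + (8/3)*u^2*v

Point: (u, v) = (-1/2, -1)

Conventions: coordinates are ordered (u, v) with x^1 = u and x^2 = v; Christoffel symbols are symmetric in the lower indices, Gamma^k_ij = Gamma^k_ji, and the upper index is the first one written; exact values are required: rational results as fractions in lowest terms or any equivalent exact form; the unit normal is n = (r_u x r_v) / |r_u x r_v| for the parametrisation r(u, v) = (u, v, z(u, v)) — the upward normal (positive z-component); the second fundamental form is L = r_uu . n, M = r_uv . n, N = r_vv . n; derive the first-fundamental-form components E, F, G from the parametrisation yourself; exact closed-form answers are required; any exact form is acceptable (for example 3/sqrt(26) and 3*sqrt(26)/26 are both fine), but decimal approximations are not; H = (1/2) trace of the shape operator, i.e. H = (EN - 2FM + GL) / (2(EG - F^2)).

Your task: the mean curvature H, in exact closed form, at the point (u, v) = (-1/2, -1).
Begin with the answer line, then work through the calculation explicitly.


Answer: H = -237*sqrt(89)/7921

z_u = 8/3, z_v = -4/3, z_uu = -16/3, z_uv = -8/3, z_vv = 2
E = 73/9, F = -32/9, G = 25/9; answer radicand W^2 = 89/9
unnormalised second-form numerators: l = -16/3, m = -8/3, n = 2; L = l/sqrt(89/9), and similarly M = m/sqrt(W^2), N = n/sqrt(W^2)
H = (E*n - 2*F*m + G*l) / (2*(EG - F^2)*sqrt(W^2)); E*n - 2*F*m + G*l = -158/9, EG - F^2 = 89/9, so H = (-79/89)/sqrt(89/9)


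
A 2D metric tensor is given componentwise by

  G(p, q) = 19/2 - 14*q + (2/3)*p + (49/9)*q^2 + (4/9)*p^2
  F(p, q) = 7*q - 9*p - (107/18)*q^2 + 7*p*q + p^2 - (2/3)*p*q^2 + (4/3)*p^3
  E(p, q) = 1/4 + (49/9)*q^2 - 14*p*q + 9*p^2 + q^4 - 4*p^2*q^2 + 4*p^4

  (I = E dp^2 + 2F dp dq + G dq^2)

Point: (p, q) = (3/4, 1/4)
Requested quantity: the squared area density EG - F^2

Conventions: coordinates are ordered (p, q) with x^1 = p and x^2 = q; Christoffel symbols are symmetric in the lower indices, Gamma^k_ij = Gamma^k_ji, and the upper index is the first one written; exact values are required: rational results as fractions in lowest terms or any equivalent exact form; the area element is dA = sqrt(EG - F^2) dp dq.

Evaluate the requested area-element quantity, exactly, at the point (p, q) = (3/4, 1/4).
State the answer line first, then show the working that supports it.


Answer: EG - F^2 = 762317/36864

E = 9577/2304, F = -427/144, G = 1021/144; EG - F^2 = 762317/36864


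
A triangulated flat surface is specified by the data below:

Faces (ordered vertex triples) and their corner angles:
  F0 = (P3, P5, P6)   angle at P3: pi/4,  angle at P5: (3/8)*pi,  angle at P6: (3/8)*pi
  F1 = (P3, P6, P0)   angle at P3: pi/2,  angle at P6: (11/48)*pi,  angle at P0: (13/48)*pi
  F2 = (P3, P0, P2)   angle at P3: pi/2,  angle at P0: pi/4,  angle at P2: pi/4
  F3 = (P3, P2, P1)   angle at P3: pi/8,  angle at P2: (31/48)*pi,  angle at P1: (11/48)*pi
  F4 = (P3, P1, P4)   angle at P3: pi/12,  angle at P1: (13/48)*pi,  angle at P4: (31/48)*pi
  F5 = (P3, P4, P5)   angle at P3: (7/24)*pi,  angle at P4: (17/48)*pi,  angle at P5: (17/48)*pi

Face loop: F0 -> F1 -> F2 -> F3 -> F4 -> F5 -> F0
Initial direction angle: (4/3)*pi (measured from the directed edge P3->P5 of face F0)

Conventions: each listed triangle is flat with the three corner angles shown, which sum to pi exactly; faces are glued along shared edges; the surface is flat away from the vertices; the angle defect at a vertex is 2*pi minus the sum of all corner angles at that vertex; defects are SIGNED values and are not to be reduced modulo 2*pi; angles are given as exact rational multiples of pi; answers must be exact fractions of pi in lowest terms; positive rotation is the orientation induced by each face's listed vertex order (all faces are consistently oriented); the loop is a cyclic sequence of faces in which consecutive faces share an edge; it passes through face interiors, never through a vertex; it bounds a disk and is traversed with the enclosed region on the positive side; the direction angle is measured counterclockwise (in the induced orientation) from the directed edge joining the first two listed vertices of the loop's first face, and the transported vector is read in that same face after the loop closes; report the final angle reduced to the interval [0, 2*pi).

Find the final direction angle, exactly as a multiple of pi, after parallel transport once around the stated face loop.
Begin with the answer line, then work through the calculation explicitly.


Answer: final direction angle = (19/12)*pi

enclosed vertex P3: corner angles sum to (7/4)*pi, defect = 2*pi - (7/4)*pi = pi/4
the final direction is the initial angle plus the enclosed defects, taken mod 2*pi in the induced orientation
final angle = (4/3)*pi + pi/4 = (19/12)*pi (mod 2*pi)


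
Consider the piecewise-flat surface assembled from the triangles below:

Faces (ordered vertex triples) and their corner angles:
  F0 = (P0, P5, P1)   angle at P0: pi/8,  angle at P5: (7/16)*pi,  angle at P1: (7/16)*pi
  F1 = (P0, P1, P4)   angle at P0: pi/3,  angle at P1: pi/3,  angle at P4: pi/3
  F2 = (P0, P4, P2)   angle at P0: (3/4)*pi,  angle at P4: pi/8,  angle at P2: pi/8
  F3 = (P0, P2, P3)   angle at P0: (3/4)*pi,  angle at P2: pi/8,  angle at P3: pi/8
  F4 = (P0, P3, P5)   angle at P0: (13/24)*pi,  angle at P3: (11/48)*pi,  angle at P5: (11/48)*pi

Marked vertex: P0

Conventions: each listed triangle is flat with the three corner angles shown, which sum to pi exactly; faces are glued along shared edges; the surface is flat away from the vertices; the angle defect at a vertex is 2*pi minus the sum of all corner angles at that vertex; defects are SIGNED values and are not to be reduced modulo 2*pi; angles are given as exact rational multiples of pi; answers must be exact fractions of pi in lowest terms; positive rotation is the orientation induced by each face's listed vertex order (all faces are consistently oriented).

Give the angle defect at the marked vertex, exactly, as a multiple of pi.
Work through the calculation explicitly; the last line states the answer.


Sum of corner angles at P0: (5/2)*pi
defect = 2*pi - (5/2)*pi

Answer: defect(P0) = -pi/2


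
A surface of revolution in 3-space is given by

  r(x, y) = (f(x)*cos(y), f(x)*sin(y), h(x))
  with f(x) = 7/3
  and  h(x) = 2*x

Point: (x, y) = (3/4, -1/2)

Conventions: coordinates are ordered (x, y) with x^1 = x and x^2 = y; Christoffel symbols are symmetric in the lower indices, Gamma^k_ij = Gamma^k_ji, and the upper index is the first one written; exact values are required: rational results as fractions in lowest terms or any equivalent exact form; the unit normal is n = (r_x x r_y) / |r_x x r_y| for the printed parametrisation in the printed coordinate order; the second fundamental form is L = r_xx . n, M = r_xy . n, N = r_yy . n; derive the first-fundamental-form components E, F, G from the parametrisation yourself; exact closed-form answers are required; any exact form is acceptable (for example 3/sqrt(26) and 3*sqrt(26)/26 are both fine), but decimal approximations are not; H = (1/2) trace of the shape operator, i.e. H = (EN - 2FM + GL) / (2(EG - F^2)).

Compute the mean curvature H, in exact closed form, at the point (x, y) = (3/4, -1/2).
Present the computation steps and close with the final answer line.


f = 7/3, f' = 0, f'' = 0, h' = 2, h'' = 0
E = 4, F = 0, G = 49/9; answer radicand W^2 = 4
unnormalised second-form numerators: l = 0, m = 0, n = 14/3; L = l/sqrt(4), and similarly M = m/sqrt(W^2), N = n/sqrt(W^2)
H = (E*n - 2*F*m + G*l) / (2*(EG - F^2)*sqrt(W^2)); E*n - 2*F*m + G*l = 56/3, EG - F^2 = 196/9, so H = (3/7)/sqrt(4)

Answer: H = 3/14


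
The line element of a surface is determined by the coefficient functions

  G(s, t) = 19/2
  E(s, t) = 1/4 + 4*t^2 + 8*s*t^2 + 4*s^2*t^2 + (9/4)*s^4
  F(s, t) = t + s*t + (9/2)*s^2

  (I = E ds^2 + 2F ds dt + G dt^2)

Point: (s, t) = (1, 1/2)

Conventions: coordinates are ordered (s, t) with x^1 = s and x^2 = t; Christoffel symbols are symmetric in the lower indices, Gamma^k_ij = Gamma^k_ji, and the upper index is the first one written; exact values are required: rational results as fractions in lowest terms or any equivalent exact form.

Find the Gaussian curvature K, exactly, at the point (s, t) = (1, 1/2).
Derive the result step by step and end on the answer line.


E = 13/2, F = 11/2, G = 19/2, EG - F^2 = 63/2 at the point
E_s = 13, E_t = 16, F_s = 19/2, F_t = 2, G_s = 0, G_t = 0
E_tt = 32, F_st = 1, G_ss = 0
K follows from Brioschi's formula, (det M1 - det M2)/(EG - F^2)^2.
M1 = [[-E_tt/2 + F_st - G_ss/2, E_s/2, F_s - E_t/2], [F_t - G_s/2, E, F], [G_t/2, F, G]] = [[-15, 13/2, 3/2], [2, 13/2, 11/2], [0, 11/2, 19/2]]; det M1 = -1159/2
M2 = [[0, E_t/2, G_s/2], [E_t/2, E, F], [G_s/2, F, G]] = [[0, 8, 0], [8, 13/2, 11/2], [0, 11/2, 19/2]]; det M2 = -608
det M1 - det M2 = 57/2; K = 57/2 / (63/2)^2 = 38/1323

Answer: K = 38/1323


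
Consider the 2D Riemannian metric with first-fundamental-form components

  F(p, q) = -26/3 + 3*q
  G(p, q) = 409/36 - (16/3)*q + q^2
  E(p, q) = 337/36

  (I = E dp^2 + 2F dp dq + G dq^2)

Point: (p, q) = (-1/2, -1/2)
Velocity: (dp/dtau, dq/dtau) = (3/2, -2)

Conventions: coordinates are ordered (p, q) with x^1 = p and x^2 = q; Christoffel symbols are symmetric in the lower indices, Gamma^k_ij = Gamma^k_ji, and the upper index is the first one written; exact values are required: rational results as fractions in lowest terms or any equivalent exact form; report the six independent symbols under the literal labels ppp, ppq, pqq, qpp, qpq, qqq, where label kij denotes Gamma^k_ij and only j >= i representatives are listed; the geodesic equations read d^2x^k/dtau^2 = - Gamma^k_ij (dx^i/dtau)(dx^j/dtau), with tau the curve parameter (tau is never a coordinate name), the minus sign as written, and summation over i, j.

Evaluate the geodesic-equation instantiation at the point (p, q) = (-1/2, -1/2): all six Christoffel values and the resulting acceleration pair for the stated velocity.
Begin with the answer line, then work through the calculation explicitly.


Answer: Gamma_ppp = 0, Gamma_ppq = 0, Gamma_pqq = 6894/19631, Gamma_qpp = 0, Gamma_qpq = 0, Gamma_qqq = 555/19631; accelerations (d^2p/dtau^2, d^2q/dtau^2) = (-27576/19631, -2220/19631)

E = 337/36, F = -61/6, G = 257/18 at the point
E_p = 0, E_q = 0, F_p = 0, F_q = 3, G_p = 0, G_q = -19/3
EG - F^2 = 19631/648;  g^inv = (648/19631) * [[257/18, 61/6], [61/6, 337/36]]
first-kind symbols [ij,l] = (1/2)(d_i g_jl + d_j g_il - d_l g_ij): [pp,p] = E_p/2 = 0, [pp,q] = F_p - E_q/2 = 0, [pq,p] = E_q/2 = 0, [pq,q] = G_p/2 = 0, [qq,p] = F_q - G_p/2 = 3, [qq,q] = G_q/2 = -19/6
Gamma^p_ij = (G*[ij,p] - F*[ij,q])/(EG - F^2), Gamma^q_ij = (E*[ij,q] - F*[ij,p])/(EG - F^2)
Gamma_ppp = 0, Gamma_ppq = 0, Gamma_pqq = 6894/19631, Gamma_qpp = 0, Gamma_qpq = 0, Gamma_qqq = 555/19631
d^2p/dtau^2 = -(Gamma_ppp*(3/2)^2 + 2*Gamma_ppq*(3/2)*(-2) + Gamma_pqq*(-2)^2) = -27576/19631
d^2q/dtau^2 = -(Gamma_qpp*(3/2)^2 + 2*Gamma_qpq*(3/2)*(-2) + Gamma_qqq*(-2)^2) = -2220/19631


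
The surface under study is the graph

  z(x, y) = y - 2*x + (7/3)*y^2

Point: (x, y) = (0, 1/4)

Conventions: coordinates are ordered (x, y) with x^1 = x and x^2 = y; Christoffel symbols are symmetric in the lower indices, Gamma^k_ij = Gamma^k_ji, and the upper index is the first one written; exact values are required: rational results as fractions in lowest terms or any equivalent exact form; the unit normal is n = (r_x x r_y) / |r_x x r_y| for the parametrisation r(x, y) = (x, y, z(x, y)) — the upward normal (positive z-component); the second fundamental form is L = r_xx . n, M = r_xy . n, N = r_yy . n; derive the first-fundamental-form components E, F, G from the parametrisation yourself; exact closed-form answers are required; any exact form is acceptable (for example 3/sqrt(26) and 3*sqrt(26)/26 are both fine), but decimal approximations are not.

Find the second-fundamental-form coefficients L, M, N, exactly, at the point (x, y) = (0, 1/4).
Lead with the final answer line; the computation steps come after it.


Answer: L = 0, M = 0, N = 28*sqrt(349)/349

z_x = -2, z_y = 13/6, z_xx = 0, z_xy = 0, z_yy = 14/3
E = 5, F = -13/3, G = 205/36; answer radicand W^2 = 349/36
unnormalised second-form numerators: l = 0, m = 0, n = 14/3; L = l/sqrt(349/36), and similarly M = m/sqrt(W^2), N = n/sqrt(W^2)


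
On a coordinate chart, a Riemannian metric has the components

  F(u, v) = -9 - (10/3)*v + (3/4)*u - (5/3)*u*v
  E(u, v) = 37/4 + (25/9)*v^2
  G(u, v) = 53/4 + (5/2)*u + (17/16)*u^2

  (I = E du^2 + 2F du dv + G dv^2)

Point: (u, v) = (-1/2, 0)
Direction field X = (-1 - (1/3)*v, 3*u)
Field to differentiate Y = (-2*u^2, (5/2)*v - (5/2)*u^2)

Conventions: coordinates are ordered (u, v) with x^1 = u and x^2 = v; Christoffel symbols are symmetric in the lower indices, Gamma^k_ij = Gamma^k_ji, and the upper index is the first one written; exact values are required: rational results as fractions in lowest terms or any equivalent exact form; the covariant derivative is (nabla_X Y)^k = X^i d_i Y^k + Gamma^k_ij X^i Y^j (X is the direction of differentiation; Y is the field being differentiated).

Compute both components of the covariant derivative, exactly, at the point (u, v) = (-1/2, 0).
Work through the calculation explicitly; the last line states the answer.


E = 37/4, F = -75/8, G = 785/64 at the point
E_u = 0, E_v = 0, F_u = 3/4, F_v = -5/2, G_u = 23/16, G_v = 0
EG - F^2 = 6545/256;  g^inv = (256/6545) * [[785/64, 75/8], [75/8, 37/4]]
first-kind symbols [ij,l] = (1/2)(d_i g_jl + d_j g_il - d_l g_ij): [uu,u] = E_u/2 = 0, [uu,v] = F_u - E_v/2 = 3/4, [uv,u] = E_v/2 = 0, [uv,v] = G_u/2 = 23/32, [vv,u] = F_v - G_u/2 = -103/32, [vv,v] = G_v/2 = 0
Gamma^u_ij = (G*[ij,u] - F*[ij,v])/(EG - F^2), Gamma^v_ij = (E*[ij,v] - F*[ij,u])/(EG - F^2)
Gamma_uuu = 360/1309, Gamma_uuv = 345/1309, Gamma_uvv = -16171/10472, Gamma_vuu = 1776/6545, Gamma_vuv = 1702/6545, Gamma_vvv = -1545/1309
X = (-1, -3/2), Y = (-1/2, -5/8) at the point

Answer: (nabla_X Y)^u = -493909/167552, (nabla_X Y)^v = -718723/104720


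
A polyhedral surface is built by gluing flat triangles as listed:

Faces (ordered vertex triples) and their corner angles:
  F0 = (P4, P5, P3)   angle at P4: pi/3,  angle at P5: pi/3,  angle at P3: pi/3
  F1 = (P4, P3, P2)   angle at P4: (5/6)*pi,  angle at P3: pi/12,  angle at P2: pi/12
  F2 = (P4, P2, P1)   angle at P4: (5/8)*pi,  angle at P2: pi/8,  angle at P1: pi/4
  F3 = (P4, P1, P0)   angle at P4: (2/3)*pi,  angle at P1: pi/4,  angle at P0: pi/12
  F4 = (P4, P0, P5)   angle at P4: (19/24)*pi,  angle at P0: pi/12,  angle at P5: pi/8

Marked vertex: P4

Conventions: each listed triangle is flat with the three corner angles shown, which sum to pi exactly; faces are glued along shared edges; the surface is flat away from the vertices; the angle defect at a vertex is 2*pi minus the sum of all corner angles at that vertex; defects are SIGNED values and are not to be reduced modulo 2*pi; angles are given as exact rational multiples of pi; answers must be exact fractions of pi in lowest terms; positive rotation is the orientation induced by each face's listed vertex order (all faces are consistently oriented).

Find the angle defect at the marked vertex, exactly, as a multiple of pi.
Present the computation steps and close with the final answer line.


Sum of corner angles at P4: (13/4)*pi
defect = 2*pi - (13/4)*pi

Answer: defect(P4) = (-5/4)*pi


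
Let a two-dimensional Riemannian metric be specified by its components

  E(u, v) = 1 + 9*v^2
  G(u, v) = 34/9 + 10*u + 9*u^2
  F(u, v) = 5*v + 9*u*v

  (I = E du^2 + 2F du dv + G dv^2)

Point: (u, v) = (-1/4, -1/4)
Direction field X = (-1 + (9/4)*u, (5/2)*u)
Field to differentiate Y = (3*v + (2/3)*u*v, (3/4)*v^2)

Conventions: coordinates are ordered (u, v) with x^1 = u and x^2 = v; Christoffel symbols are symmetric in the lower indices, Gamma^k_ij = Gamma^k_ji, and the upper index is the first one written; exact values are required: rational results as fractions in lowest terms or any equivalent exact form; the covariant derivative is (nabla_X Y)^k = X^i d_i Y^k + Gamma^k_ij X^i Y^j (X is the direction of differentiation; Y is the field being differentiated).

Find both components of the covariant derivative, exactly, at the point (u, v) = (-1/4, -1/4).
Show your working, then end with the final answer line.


E = 25/16, F = -11/16, G = 265/144 at the point
E_u = 0, E_v = -9/2, F_u = -9/4, F_v = 11/4, G_u = 11/2, G_v = 0
EG - F^2 = 173/72;  g^inv = (72/173) * [[265/144, 11/16], [11/16, 25/16]]
first-kind symbols [ij,l] = (1/2)(d_i g_jl + d_j g_il - d_l g_ij): [uu,u] = E_u/2 = 0, [uu,v] = F_u - E_v/2 = 0, [uv,u] = E_v/2 = -9/4, [uv,v] = G_u/2 = 11/4, [vv,u] = F_v - G_u/2 = 0, [vv,v] = G_v/2 = 0
Gamma^u_ij = (G*[ij,u] - F*[ij,v])/(EG - F^2), Gamma^v_ij = (E*[ij,v] - F*[ij,u])/(EG - F^2)
Gamma_uuu = 0, Gamma_uuv = -162/173, Gamma_uvv = 0, Gamma_vuu = 0, Gamma_vuv = 198/173, Gamma_vvv = 0
X = (-25/16, -5/8), Y = (-17/24, 3/64) at the point

Answer: (nabla_X Y)^u = -493295/265728, (nabla_X Y)^v = 58215/88576


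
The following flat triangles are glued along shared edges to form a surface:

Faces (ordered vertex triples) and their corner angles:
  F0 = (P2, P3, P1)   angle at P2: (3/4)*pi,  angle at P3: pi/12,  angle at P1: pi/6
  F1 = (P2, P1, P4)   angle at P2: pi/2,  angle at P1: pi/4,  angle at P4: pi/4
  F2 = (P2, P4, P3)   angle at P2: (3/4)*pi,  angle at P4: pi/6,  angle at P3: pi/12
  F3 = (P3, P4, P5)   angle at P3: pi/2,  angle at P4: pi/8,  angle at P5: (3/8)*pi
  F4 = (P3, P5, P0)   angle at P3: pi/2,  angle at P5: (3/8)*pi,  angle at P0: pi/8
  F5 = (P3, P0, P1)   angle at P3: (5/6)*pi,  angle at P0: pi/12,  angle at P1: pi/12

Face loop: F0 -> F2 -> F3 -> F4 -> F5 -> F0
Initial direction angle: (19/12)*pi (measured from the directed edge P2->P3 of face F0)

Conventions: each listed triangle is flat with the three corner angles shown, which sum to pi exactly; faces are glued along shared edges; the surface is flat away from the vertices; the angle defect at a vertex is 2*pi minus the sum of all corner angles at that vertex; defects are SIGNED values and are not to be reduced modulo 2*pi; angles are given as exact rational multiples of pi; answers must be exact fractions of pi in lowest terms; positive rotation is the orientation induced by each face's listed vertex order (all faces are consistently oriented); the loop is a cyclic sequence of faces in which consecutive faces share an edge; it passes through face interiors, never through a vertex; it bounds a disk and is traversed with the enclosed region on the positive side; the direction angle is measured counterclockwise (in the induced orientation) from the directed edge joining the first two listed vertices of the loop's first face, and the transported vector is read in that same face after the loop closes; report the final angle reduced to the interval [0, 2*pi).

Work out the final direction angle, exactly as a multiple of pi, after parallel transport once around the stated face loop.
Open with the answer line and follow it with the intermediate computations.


Answer: final direction angle = (19/12)*pi

enclosed vertex P3: corner angles sum to 2*pi, defect = 2*pi - 2*pi = 0
the rotation equals the total enclosed defect, so the final angle is initial + defects (mod 2*pi)
final angle = (19/12)*pi + 0 = (19/12)*pi (mod 2*pi)


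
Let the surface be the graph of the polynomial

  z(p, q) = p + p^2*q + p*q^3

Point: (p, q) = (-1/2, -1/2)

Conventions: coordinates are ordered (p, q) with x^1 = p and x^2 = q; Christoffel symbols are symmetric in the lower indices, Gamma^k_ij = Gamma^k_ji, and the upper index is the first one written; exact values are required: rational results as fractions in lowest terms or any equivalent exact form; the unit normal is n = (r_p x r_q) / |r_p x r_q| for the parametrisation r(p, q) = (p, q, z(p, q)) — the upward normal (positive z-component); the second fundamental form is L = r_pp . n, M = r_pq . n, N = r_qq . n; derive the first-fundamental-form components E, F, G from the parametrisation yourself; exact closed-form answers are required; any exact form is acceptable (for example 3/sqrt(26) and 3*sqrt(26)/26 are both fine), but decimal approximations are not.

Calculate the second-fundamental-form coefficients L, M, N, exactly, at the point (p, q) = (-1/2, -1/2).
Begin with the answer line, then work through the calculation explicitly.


Answer: L = -4*sqrt(186)/93, M = -sqrt(186)/93, N = 2*sqrt(186)/31

z_p = 11/8, z_q = -1/8, z_pp = -1, z_pq = -1/4, z_qq = 3/2
E = 185/64, F = -11/64, G = 65/64; answer radicand W^2 = 93/32
unnormalised second-form numerators: l = -1, m = -1/4, n = 3/2; L = l/sqrt(93/32), and similarly M = m/sqrt(W^2), N = n/sqrt(W^2)


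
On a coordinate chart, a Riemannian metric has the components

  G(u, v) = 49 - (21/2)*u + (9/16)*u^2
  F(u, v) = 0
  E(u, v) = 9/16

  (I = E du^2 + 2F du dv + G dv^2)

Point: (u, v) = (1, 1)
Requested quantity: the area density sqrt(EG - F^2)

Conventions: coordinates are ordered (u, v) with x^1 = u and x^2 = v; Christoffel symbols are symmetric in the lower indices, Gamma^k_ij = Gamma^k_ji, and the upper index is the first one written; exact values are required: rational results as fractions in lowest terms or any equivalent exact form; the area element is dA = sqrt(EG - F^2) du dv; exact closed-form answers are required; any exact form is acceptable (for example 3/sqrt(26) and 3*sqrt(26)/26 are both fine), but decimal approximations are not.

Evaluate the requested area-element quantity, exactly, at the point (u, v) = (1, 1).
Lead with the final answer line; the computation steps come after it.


Answer: sqrt(EG - F^2) = 75/16

E = 9/16, F = 0, G = 625/16; EG - F^2 = 5625/256


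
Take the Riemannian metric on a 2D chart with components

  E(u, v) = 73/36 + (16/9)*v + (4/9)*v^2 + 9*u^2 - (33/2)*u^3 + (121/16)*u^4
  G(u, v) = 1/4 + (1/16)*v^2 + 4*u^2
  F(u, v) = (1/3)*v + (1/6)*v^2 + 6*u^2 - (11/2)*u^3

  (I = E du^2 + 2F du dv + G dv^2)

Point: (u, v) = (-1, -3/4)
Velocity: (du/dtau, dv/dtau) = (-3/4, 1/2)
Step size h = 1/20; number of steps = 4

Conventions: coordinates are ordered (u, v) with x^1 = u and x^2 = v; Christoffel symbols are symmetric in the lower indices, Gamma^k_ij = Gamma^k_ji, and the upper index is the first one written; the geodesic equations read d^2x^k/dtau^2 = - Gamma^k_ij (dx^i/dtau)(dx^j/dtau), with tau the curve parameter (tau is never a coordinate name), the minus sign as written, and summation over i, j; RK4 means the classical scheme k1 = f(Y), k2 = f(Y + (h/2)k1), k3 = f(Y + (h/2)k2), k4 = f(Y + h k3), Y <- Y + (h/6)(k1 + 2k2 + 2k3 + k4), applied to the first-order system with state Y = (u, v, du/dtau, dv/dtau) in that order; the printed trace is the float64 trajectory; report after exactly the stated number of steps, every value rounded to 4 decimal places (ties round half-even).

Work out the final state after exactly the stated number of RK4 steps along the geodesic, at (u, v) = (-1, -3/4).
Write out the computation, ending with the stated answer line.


f(Y) = (du/dtau, dv/dtau, -Gamma^u_ij Y'^i Y'^j, -Gamma^v_ij Y'^i Y'^j) with the Gammas evaluated at the stage position; h = 0.050000; intermediate values shown to 6 dp
step 0: u = -1.0000, v = -0.7500, du/dtau = -0.7500, dv/dtau = 0.5000
step 1:
  k1: at (u, v) = (-1.000000, -0.750000), (du/dtau, dv/dtau) = (-0.750000, 0.500000); Gamma_uuu = 7.049934, Gamma_uuv = 2.801837, Gamma_uvv = 1.057793, Gamma_vuu = -25.443238, Gamma_vuv = -8.350532, Gamma_vvv = -2.811150; k1 = (-0.750000, 0.500000, -2.128659, 8.751710)
  k2: at (u, v) = (-1.018750, -0.737500), (du/dtau, dv/dtau) = (-0.803216, 0.718793); Gamma_uuu = 7.270040, Gamma_uuv = 2.847597, Gamma_uvv = 1.062926, Gamma_vuu = -26.227764, Gamma_vuv = -8.550474, Gamma_vvv = -2.859098; k2 = (-0.803216, 0.718793, -1.951391, 8.525040)
  k3: at (u, v) = (-1.020080, -0.732030), (du/dtau, dv/dtau) = (-0.798785, 0.713126); Gamma_uuu = 7.289720, Gamma_uuv = 2.851727, Gamma_uvv = 1.063493, Gamma_vuu = -26.298431, Gamma_vuv = -8.568198, Gamma_vvv = -2.863348; k3 = (-0.798785, 0.713126, -1.943213, 8.474576)
  k4: at (u, v) = (-1.039939, -0.714344), (du/dtau, dv/dtau) = (-0.847161, 0.923729); Gamma_uuu = 7.528879, Gamma_uuv = 2.901055, Gamma_uvv = 1.069096, Gamma_vuu = -27.164320, Gamma_vuv = -8.786244, Gamma_vvv = -2.914908; k4 = (-0.847161, 0.923729, -1.775146, 8.231246)
  Y <- Y + (h/6)(k1 + 2k2 + 2k3 + k4): u = -1.0400, v = -0.7143, du/dtau = -0.8474, dv/dtau = 0.9249
step 2:
  k1: at (u, v) = (-1.040010, -0.714270), (du/dtau, dv/dtau) = (-0.847442, 0.924852); Gamma_uuu = 7.529741, Gamma_uuv = 2.901232, Gamma_uvv = 1.069117, Gamma_vuu = -27.167464, Gamma_vuv = -8.787031, Gamma_vvv = -2.915093; k1 = (-0.847442, 0.924852, -1.774283, 8.230136)
  k2: at (u, v) = (-1.061196, -0.691149), (du/dtau, dv/dtau) = (-0.891799, 1.130605); Gamma_uuu = 7.791315, Gamma_uuv = 2.954817, Gamma_uvv = 1.075297, Gamma_vuu = -28.128441, Gamma_vuv = -9.026379, Gamma_vvv = -2.970978; k2 = (-0.891799, 1.130605, -1.612470, 7.966305)
  k3: at (u, v) = (-1.062305, -0.686005), (du/dtau, dv/dtau) = (-0.887754, 1.124009); Gamma_uuu = 7.808844, Gamma_uuv = 2.958503, Gamma_uvv = 1.075837, Gamma_vuu = -28.192807, Gamma_vuv = -9.042315, Gamma_vvv = -2.974754; k3 = (-0.887754, 1.124009, -1.609166, 7.931601)
  k4: at (u, v) = (-1.084397, -0.658070), (du/dtau, dv/dtau) = (-0.927900, 1.321432); Gamma_uuu = 8.088868, Gamma_uuv = 3.015533, Gamma_uvv = 1.082548, Gamma_vuu = -29.237191, Gamma_vuv = -9.299625, Gamma_vvv = -3.034101; k4 = (-0.927900, 1.321432, -1.459799, 7.665680)
  Y <- Y + (h/6)(k1 + 2k2 + 2k3 + k4): u = -1.0845, v = -0.6580, du/dtau = -0.9281, dv/dtau = 1.3223
step 3:
  k1: at (u, v) = (-1.084463, -0.657974), (du/dtau, dv/dtau) = (-0.928086, 1.322282); Gamma_uuu = 8.089723, Gamma_uuv = 3.015707, Gamma_uvv = 1.082569, Gamma_vuu = -29.240399, Gamma_vuv = -9.300412, Gamma_vvv = -3.034282; k1 = (-0.928086, 1.322282, -1.459132, 7.664504)
  k2: at (u, v) = (-1.107666, -0.624917), (du/dtau, dv/dtau) = (-0.964565, 1.513894); Gamma_uuu = 8.391652, Gamma_uuv = 3.076891, Gamma_uvv = 1.089922, Gamma_vuu = -30.382536, Gamma_vuv = -9.578975, Gamma_vvv = -3.097818; k2 = (-0.964565, 1.513894, -1.319380, 7.391893)
  k3: at (u, v) = (-1.108578, -0.620127), (du/dtau, dv/dtau) = (-0.961071, 1.507079); Gamma_uuu = 8.407293, Gamma_uuv = 3.080200, Gamma_uvv = 1.090445, Gamma_vuu = -30.441169, Gamma_vuv = -9.593334, Gamma_vvv = -3.101195; k3 = (-0.961071, 1.507079, -1.319388, 7.370754)
  k4: at (u, v) = (-1.132517, -0.582620), (du/dtau, dv/dtau) = (-0.994056, 1.690819); Gamma_uuu = 8.727738, Gamma_uuv = 3.144861, Gamma_uvv = 1.098406, Gamma_vuu = -31.670881, Gamma_vuv = -9.890280, Gamma_vvv = -3.168203; k4 = (-0.994056, 1.690819, -1.192917, 7.106416)
  Y <- Y + (h/6)(k1 + 2k2 + 2k3 + k4): u = -1.1326, v = -0.5825, du/dtau = -0.9942, dv/dtau = 1.6914
step 4:
  k1: at (u, v) = (-1.132575, -0.582516), (du/dtau, dv/dtau) = (-0.994166, 1.691417); Gamma_uuu = 8.728539, Gamma_uuv = 3.145023, Gamma_uvv = 1.098426, Gamma_vuu = -31.673973, Gamma_vuv = -9.891024, Gamma_vvv = -3.168370; k1 = (-0.994166, 1.691417, -1.192449, 7.105364)
  k2: at (u, v) = (-1.157429, -0.540230), (du/dtau, dv/dtau) = (-1.023977, 1.869051); Gamma_uuu = 9.070900, Gamma_uuv = 3.213856, Gamma_uvv = 1.107105, Gamma_vuu = -33.005701, Gamma_vuv = -10.209603, Gamma_vvv = -3.239557; k2 = (-1.023977, 1.869051, -1.076839, 6.844750)
  k3: at (u, v) = (-1.158175, -0.535789), (du/dtau, dv/dtau) = (-1.021087, 1.862536); Gamma_uuu = 9.084982, Gamma_uuv = 3.216864, Gamma_uvv = 1.107618, Gamma_vuu = -33.059466, Gamma_vuv = -10.222656, Gamma_vvv = -3.242616; k3 = (-1.021087, 1.862536, -1.078807, 6.834065)
  k4: at (u, v) = (-1.183630, -0.489389), (du/dtau, dv/dtau) = (-1.048107, 2.033120); Gamma_uuu = 9.446571, Gamma_uuv = 3.289342, Gamma_uvv = 1.116991, Gamma_vuu = -34.485188, Gamma_vuv = -10.560589, Gamma_vvv = -3.317422; k4 = (-1.048107, 2.033120, -0.975795, 6.588066)
  Y <- Y + (h/6)(k1 + 2k2 + 2k3 + k4): u = -1.1837, v = -0.4893, du/dtau = -1.0482, dv/dtau = 2.0335

Answer: u = -1.1837, v = -0.4893, du/dtau = -1.0482, dv/dtau = 2.0335
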